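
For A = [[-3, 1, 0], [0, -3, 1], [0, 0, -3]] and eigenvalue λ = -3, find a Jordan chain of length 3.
We seek v_1 ∈ ker((A + 3I)^3) \ ker((A + 3I)^2), then set v_{i+1} = (A + 3I) v_i.

One such chain is v_1 = [[0, -1, 1]]^T, v_2 = [[-1, 1, 0]]^T, v_3 = [[1, 0, 0]]^T. Check: (A + 3I) v_3 = [[0, 0, 0]]^T = 0.

v_1 = [[0, -1, 1]]^T, v_2 = [[-1, 1, 0]]^T, v_3 = [[1, 0, 0]]^T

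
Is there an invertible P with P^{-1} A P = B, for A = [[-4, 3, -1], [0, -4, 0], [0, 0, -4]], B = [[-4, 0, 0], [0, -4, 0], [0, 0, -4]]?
Both have characteristic polynomial (x + 4)^3, but the minimal polynomial of A is (x + 4)^2 while the minimal polynomial of B is x + 4. The minimal polynomial is a similarity invariant, so A and B are not similar.

No.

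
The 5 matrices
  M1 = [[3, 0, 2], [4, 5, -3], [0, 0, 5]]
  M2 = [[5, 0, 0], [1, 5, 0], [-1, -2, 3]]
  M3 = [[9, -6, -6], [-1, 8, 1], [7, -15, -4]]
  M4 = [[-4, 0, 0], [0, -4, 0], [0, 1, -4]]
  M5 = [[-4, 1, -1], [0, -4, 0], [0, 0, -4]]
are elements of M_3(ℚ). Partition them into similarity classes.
Characteristic polynomials: χ_{M1} = (x - 5)^2(x - 3), χ_{M2} = (x - 5)^2(x - 3), χ_{M3} = (x - 5)^2(x - 3), χ_{M4} = (x + 4)^3, χ_{M5} = (x + 4)^3.

{M1, M2, M3}: invariant factors (x - 5)^2(x - 3).

{M4, M5}: invariant factors x + 4, (x + 4)^2.

Matrices are similar if and only if their invariant-factor lists agree; the partition into similarity classes is {M1, M2, M3}, {M4, M5}.

2 classes: {M1, M2, M3}, {M4, M5}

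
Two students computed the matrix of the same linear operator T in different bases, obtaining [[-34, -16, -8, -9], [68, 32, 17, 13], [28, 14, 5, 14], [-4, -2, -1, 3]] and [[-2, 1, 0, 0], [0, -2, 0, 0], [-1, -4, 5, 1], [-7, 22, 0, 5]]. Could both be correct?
No.

Both have characteristic polynomial (x - 5)^2(x + 2)^2, but the minimal polynomial of A is (x - 5)^2(x + 2) while the minimal polynomial of B is (x - 5)^2(x + 2)^2. The minimal polynomial is a similarity invariant, so A and B are not similar.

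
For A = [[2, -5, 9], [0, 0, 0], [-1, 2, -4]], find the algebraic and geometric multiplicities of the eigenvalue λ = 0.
algebraic multiplicity 1, geometric multiplicity 1

The characteristic polynomial is x(x + 1)^2, so the factor x appears with exponent 1: the algebraic multiplicity is 1.

rank(A) = 2, so the eigenspace has dimension 3 - 2 = 1: the geometric multiplicity is 1.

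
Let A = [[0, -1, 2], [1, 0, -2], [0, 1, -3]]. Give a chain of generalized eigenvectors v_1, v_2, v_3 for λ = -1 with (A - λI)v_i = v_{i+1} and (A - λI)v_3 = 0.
We seek v_1 ∈ ker((A + I)^3) \ ker((A + I)^2), then set v_{i+1} = (A + I) v_i.

One such chain is v_1 = [[1, 2, 1]]^T, v_2 = [[1, 1, 0]]^T, v_3 = [[0, 2, 1]]^T. Check: (A + I) v_3 = [[0, 0, 0]]^T = 0.

v_1 = [[1, 2, 1]]^T, v_2 = [[1, 1, 0]]^T, v_3 = [[0, 2, 1]]^T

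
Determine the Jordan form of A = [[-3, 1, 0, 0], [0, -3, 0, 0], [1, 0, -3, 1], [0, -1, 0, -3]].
The characteristic polynomial is det(xI - A) = (x + 3)^4, so the eigenvalues are -3 (algebraic multiplicity 4).

For λ = -3: rank(A + 3I) = 2, rank((A + 3I)^2) = 0. The eigenspace has dimension 4 - 2 = 2, so there are 2 Jordan blocks; the rank sequence gives block sizes [2, 2].

Assembling the blocks gives the Jordan form J above.

J = [[-3, 1, 0, 0], [0, -3, 0, 0], [0, 0, -3, 1], [0, 0, 0, -3]]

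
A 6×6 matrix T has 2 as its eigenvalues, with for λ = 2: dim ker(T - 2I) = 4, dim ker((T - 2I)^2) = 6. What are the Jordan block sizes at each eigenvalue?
λ = 2: successive nullity increments [4, 2] count blocks of size ≥ k; block sizes are [2, 2, 1, 1].

Jordan blocks: (2, 2), (2, 2), (2, 1), (2, 1)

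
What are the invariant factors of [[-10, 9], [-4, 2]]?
The Jordan structure of A has elementary divisors (x + 4)^2. Arranging the block sizes at each eigenvalue in decreasing order and taking row products gives the invariant factors.

Invariant factors (smallest first, each dividing the next): (x + 4)^2.

Check: the last factor (x + 4)^2 is the minimal polynomial, and the product (x + 4)^2 is the characteristic polynomial.

(x + 4)^2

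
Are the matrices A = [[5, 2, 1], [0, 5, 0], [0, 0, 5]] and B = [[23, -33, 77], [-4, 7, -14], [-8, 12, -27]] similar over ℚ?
No.

trace(A) = 15 but trace(B) = 3. The trace is a similarity invariant, so A and B are not similar.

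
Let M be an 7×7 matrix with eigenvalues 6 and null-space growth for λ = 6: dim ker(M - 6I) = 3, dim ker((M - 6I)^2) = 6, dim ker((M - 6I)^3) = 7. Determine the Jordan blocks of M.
λ = 6: successive nullity increments [3, 3, 1] count blocks of size ≥ k; block sizes are [3, 2, 2].

Jordan blocks: (6, 3), (6, 2), (6, 2)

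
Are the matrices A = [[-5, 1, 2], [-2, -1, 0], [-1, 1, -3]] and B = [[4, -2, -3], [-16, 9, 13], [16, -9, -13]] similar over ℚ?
trace(A) = -9 but trace(B) = 0. The trace is a similarity invariant, so A and B are not similar.

No.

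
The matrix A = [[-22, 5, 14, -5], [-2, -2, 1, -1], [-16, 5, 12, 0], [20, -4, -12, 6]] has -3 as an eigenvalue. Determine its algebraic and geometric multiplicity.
algebraic multiplicity 2, geometric multiplicity 1

The characteristic polynomial is x^2(x + 3)^2, so the factor x + 3 appears with exponent 2: the algebraic multiplicity is 2.

rank(A + 3I) = 3, so the eigenspace has dimension 4 - 3 = 1: the geometric multiplicity is 1.

Since 1 < 2, A is not diagonalizable.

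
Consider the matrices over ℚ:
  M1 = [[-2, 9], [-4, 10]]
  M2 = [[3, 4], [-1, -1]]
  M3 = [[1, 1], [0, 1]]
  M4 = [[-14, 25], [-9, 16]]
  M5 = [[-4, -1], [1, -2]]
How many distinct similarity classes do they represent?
3 classes: {M1}, {M2, M3, M4}, {M5}

Characteristic polynomials: χ_{M1} = (x - 4)^2, χ_{M2} = (x - 1)^2, χ_{M3} = (x - 1)^2, χ_{M4} = (x - 1)^2, χ_{M5} = (x + 3)^2.

{M1}: invariant factors (x - 4)^2.

{M2, M3, M4}: invariant factors (x - 1)^2.

{M5}: invariant factors (x + 3)^2.

Matrices are similar if and only if their invariant-factor lists agree; the partition into similarity classes is {M1}, {M2, M3, M4}, {M5}.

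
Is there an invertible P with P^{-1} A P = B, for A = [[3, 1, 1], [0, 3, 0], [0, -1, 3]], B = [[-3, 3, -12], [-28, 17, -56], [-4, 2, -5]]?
No.

Both have characteristic polynomial (x - 3)^3, but the minimal polynomial of A is (x - 3)^3 while the minimal polynomial of B is (x - 3)^2. The minimal polynomial is a similarity invariant, so A and B are not similar.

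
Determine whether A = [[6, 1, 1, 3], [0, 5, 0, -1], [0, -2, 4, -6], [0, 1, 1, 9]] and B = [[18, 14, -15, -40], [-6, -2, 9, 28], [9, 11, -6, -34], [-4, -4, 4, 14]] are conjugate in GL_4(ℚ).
Two matrices over a field are similar if and only if they have the same invariant factors.

Both A and B have characteristic polynomial (x - 6)^4 and minimal polynomial (x - 6)^3. Computing further, both have invariant factors x - 6, (x - 6)^3. Hence A and B are similar.

Yes.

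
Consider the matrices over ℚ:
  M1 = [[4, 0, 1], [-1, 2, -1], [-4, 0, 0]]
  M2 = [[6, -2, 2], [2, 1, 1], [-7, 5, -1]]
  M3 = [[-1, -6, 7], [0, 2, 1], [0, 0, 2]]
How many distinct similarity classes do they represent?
Characteristic polynomials: χ_{M1} = (x - 2)^3, χ_{M2} = (x - 2)^3, χ_{M3} = (x - 2)^2(x + 1).

{M1, M2}: invariant factors (x - 2)^3.

{M3}: invariant factors (x - 2)^2(x + 1).

Matrices are similar if and only if their invariant-factor lists agree; the partition into similarity classes is {M1, M2}, {M3}.

2 classes: {M1, M2}, {M3}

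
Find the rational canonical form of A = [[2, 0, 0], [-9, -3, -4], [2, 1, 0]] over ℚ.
The invariant factors of A (the non-unit diagonal entries of the Smith normal form of xI - A over ℚ[x]) are (x - 2)(x^2 + 3x + 4), each dividing the next. The characteristic polynomial is their product, (x - 2)(x^2 + 3x + 4).

The rational canonical form is the block-diagonal matrix of companion matrices C(f_i):
R = [[0, 0, 8], [1, 0, 2], [0, 1, -1]].

Note the characteristic polynomial does not split into linear factors over ℚ, so A has no Jordan form over ℚ; the rational canonical form exists over any field.

R = [[0, 0, 8], [1, 0, 2], [0, 1, -1]]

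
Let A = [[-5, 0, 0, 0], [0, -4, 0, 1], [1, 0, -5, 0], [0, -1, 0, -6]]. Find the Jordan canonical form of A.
The characteristic polynomial is det(xI - A) = (x + 5)^4, so the eigenvalues are -5 (algebraic multiplicity 4).

For λ = -5: rank(A + 5I) = 2, rank((A + 5I)^2) = 0. The eigenspace has dimension 4 - 2 = 2, so there are 2 Jordan blocks; the rank sequence gives block sizes [2, 2].

Assembling the blocks gives the Jordan form J above.

J = [[-5, 1, 0, 0], [0, -5, 0, 0], [0, 0, -5, 1], [0, 0, 0, -5]]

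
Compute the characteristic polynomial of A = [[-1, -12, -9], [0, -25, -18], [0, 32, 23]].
χ_A(x) = (x + 1)^3

xI - A = [[x + 1, 12, 9], [0, x + 25, 18], [0, -32, x - 23]].

Expanding det(xI - A) along the first row:
det(xI - A) = + (x + 1)·det([[x + 25, 18], [-32, x - 23]]) - (12)·det([[0, 18], [0, x - 23]]) + (9)·det([[0, x + 25], [0, -32]]).

Evaluating gives χ_A(x) = x^3 + 3x^2 + 3x + 1 = (x + 1)^3.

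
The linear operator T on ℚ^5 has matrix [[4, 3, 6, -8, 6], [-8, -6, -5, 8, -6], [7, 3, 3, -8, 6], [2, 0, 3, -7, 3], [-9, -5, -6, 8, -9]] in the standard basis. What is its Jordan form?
The characteristic polynomial is det(xI - A) = (x + 3)^5, so the eigenvalues are -3 (algebraic multiplicity 5).

For λ = -3: rank(A + 3I) = 3, rank((A + 3I)^2) = 1, rank((A + 3I)^3) = 0. The eigenspace has dimension 5 - 3 = 2, so there are 2 Jordan blocks; the rank sequence gives block sizes [3, 2].

Assembling the blocks gives the Jordan form J above.

J = [[-3, 1, 0, 0, 0], [0, -3, 1, 0, 0], [0, 0, -3, 0, 0], [0, 0, 0, -3, 1], [0, 0, 0, 0, -3]]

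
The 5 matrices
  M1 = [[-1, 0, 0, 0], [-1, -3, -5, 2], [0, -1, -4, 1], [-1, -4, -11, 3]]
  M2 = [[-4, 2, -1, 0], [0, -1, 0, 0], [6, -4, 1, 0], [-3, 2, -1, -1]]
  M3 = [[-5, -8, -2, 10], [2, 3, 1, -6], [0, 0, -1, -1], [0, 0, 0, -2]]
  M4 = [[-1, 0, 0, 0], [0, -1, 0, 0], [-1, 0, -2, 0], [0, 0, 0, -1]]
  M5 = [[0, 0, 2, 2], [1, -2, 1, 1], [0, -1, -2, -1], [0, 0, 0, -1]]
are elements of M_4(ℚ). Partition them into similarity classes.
Characteristic polynomials: χ_{M1} = (x + 1)^3(x + 2), χ_{M2} = (x + 1)^3(x + 2), χ_{M3} = (x + 1)^3(x + 2), χ_{M4} = (x + 1)^3(x + 2), χ_{M5} = (x + 1)^3(x + 2).

{M1, M3, M5}: invariant factors x + 1, (x + 1)^2(x + 2).

{M2, M4}: invariant factors x + 1, x + 1, (x + 1)(x + 2).

Matrices are similar if and only if their invariant-factor lists agree; the partition into similarity classes is {M1, M3, M5}, {M2, M4}.

2 classes: {M1, M3, M5}, {M2, M4}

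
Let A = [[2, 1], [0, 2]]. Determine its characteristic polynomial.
xI - A = [[x - 2, -1], [0, x - 2]].

Expanding det(xI - A) along the first row:
det(xI - A) = + (x - 2)·det([[x - 2]]) - (-1)·det([[0]]).

Evaluating gives χ_A(x) = x^2 - 4x + 4 = (x - 2)^2.

χ_A(x) = (x - 2)^2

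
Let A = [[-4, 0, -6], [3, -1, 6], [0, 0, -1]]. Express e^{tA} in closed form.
e^{tA} = [[e^{-4*t}, 0, -2*e^{-t} + 2*e^{-4*t}], [(e^{3*t} - 1)*e^{-4*t}, e^{-t}, 2*e^{-t} - 2*e^{-4*t}], [0, 0, e^{-t}]]

A has Jordan form J = [[-4, 0, 0], [0, -1, 0], [0, 0, -1]] with A = PJP^{-1}, so e^{tA} = P e^{tJ} P^{-1}.

For a Jordan block J_k(λ), e^{tJ_k(λ)} = e^{λt} · (I + tN + t^2 N^2/2! + ... + t^{k-1} N^{k-1}/(k-1)!) where N is the nilpotent superdiagonal part.

Assembling the blocks and conjugating back gives the entries of e^{tA} as shown above.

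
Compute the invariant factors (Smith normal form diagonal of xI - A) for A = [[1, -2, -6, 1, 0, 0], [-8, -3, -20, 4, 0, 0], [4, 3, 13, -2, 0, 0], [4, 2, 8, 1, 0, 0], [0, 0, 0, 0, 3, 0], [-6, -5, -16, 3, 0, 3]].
The Jordan structure of A has elementary divisors (x - 3)^2, (x - 3)^2, (x - 3), (x - 3). Arranging the block sizes at each eigenvalue in decreasing order and taking row products gives the invariant factors.

Invariant factors (smallest first, each dividing the next): x - 3, x - 3, (x - 3)^2, (x - 3)^2.

Check: the last factor (x - 3)^2 is the minimal polynomial, and the product (x - 3)^6 is the characteristic polynomial.

x - 3, x - 3, (x - 3)^2, (x - 3)^2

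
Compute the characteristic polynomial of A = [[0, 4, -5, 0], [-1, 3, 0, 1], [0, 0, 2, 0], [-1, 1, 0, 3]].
χ_A(x) = (x - 2)^4

xI - A = [[x, -4, 5, 0], [1, x - 3, 0, -1], [0, 0, x - 2, 0], [1, -1, 0, x - 3]].

Expanding det(xI - A) along the first row:
det(xI - A) = + (x)·det([[x - 3, 0, -1], [0, x - 2, 0], [-1, 0, x - 3]]) - (-4)·det([[1, 0, -1], [0, x - 2, 0], [1, 0, x - 3]]) + (5)·det([[1, x - 3, -1], [0, 0, 0], [1, -1, x - 3]]) - (0)·det([[1, x - 3, 0], [0, 0, x - 2], [1, -1, 0]]).

Evaluating gives χ_A(x) = x^4 - 8x^3 + 24x^2 - 32x + 16 = (x - 2)^4.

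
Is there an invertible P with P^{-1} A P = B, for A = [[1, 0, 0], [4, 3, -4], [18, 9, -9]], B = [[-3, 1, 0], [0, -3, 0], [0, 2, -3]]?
trace(A) = -5 but trace(B) = -9. The trace is a similarity invariant, so A and B are not similar.

No.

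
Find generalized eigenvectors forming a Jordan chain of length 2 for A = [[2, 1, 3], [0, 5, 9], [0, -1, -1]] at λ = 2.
We seek v_1 ∈ ker((A - 2I)^2) \ ker(A - 2I), then set v_{i+1} = (A - 2I) v_i.

One such chain is v_1 = [[-1, -5, 2]]^T, v_2 = [[1, 3, -1]]^T. Check: (A - 2I) v_2 = [[0, 0, 0]]^T = 0.

v_1 = [[-1, -5, 2]]^T, v_2 = [[1, 3, -1]]^T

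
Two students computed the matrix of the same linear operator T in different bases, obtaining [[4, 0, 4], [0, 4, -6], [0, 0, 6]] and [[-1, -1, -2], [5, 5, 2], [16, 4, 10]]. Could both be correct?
No.

Both have characteristic polynomial (x - 6)(x - 4)^2, but the minimal polynomial of A is (x - 6)(x - 4) while the minimal polynomial of B is (x - 6)(x - 4)^2. The minimal polynomial is a similarity invariant, so A and B are not similar.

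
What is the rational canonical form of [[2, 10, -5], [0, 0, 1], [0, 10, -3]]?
The invariant factors of A (the non-unit diagonal entries of the Smith normal form of xI - A over ℚ[x]) are x - 2, (x - 2)(x + 5), each dividing the next. The characteristic polynomial is their product, (x - 2)^2(x + 5).

The rational canonical form is the block-diagonal matrix of companion matrices C(f_i):
R = [[2, 0, 0], [0, 0, 10], [0, 1, -3]].

R = [[2, 0, 0], [0, 0, 10], [0, 1, -3]]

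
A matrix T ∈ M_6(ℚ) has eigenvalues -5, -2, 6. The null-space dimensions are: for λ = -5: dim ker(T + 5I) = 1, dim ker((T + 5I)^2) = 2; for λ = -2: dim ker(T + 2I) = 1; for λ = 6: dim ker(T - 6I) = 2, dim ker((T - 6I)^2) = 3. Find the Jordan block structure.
Jordan blocks: (-5, 2), (-2, 1), (6, 2), (6, 1)

λ = -5: successive nullity increments [1, 1] count blocks of size ≥ k; block sizes are [2].
λ = -2: successive nullity increments [1] count blocks of size ≥ k; block sizes are [1].
λ = 6: successive nullity increments [2, 1] count blocks of size ≥ k; block sizes are [2, 1].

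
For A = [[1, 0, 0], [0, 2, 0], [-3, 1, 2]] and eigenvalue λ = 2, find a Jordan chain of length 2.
We seek v_1 ∈ ker((A - 2I)^2) \ ker(A - 2I), then set v_{i+1} = (A - 2I) v_i.

One such chain is v_1 = [[0, 1, 3]]^T, v_2 = [[0, 0, 1]]^T. Check: (A - 2I) v_2 = [[0, 0, 0]]^T = 0.

v_1 = [[0, 1, 3]]^T, v_2 = [[0, 0, 1]]^T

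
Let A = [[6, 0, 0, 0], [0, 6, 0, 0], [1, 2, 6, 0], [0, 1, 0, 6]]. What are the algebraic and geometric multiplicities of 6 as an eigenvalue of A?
The characteristic polynomial is (x - 6)^4, so the factor x - 6 appears with exponent 4: the algebraic multiplicity is 4.

rank(A - 6I) = 2, so the eigenspace has dimension 4 - 2 = 2: the geometric multiplicity is 2.

Since 2 < 4, A is not diagonalizable.

algebraic multiplicity 4, geometric multiplicity 2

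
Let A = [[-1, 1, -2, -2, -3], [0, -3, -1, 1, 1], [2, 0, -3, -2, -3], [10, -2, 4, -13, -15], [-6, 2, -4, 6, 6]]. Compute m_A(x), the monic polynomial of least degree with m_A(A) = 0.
The characteristic polynomial factors as (x + 2)(x + 3)^4. The minimal polynomial is ∏(x - λ)^{k_λ} where k_λ is the size of the largest Jordan block at λ.

For λ = -3: rank(A + 3I) = 3, and the largest Jordan block has size 3 (the smallest k with rank((A + 3I)^k) = rank((A + 3I)^(k+1))).
For λ = -2: rank(A + 2I) = 4, and the largest Jordan block has size 1 (the smallest k with rank((A + 2I)^k) = rank((A + 2I)^(k+1))).

So m_A(x) = (x + 2)(x + 3)^3.

m_A(x) = (x + 2)(x + 3)^3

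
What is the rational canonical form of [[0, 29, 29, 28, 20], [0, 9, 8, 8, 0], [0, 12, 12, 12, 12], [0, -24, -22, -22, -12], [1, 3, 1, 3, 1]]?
R = [[0, -6, 0, 0, 0], [1, -1, 0, 0, 0], [0, 0, 0, 0, 12], [0, 0, 1, 0, -4], [0, 0, 0, 1, 1]]

The invariant factors of A (the non-unit diagonal entries of the Smith normal form of xI - A over ℚ[x]) are x^2 + x + 6, (x - 2)(x^2 + x + 6), each dividing the next. The characteristic polynomial is their product, (x - 2)(x^2 + x + 6)^2.

The rational canonical form is the block-diagonal matrix of companion matrices C(f_i):
R = [[0, -6, 0, 0, 0], [1, -1, 0, 0, 0], [0, 0, 0, 0, 12], [0, 0, 1, 0, -4], [0, 0, 0, 1, 1]].

Note the characteristic polynomial does not split into linear factors over ℚ, so A has no Jordan form over ℚ; the rational canonical form exists over any field.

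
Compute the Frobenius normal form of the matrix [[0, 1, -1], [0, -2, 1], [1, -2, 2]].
The invariant factors of A (the non-unit diagonal entries of the Smith normal form of xI - A over ℚ[x]) are x^3 - x + 1, each dividing the next. The characteristic polynomial is their product, x^3 - x + 1.

The rational canonical form is the block-diagonal matrix of companion matrices C(f_i):
R = [[0, 0, -1], [1, 0, 1], [0, 1, 0]].

Note the characteristic polynomial does not split into linear factors over ℚ, so A has no Jordan form over ℚ; the rational canonical form exists over any field.

R = [[0, 0, -1], [1, 0, 1], [0, 1, 0]]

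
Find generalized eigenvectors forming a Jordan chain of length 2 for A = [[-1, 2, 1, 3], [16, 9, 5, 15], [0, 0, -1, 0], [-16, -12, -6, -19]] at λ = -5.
We seek v_1 ∈ ker((A + 5I)^2) \ ker(A + 5I), then set v_{i+1} = (A + 5I) v_i.

One such chain is v_1 = [[0, -1, 0, 1]]^T, v_2 = [[1, 1, 0, -2]]^T. Check: (A + 5I) v_2 = [[0, 0, 0, 0]]^T = 0.

v_1 = [[0, -1, 0, 1]]^T, v_2 = [[1, 1, 0, -2]]^T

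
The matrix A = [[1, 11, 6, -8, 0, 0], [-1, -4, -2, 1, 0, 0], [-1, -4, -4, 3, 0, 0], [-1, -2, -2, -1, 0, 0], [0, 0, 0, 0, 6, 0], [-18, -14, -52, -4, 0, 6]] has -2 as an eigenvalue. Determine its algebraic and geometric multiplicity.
algebraic multiplicity 4, geometric multiplicity 2

The characteristic polynomial is (x - 6)^2(x + 2)^4, so the factor x + 2 appears with exponent 4: the algebraic multiplicity is 4.

rank(A + 2I) = 4, so the eigenspace has dimension 6 - 4 = 2: the geometric multiplicity is 2.

Since 2 < 4, A is not diagonalizable.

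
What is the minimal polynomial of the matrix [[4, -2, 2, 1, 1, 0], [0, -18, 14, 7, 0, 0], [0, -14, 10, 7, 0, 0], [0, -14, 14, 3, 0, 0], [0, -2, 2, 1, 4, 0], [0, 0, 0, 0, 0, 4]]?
m_A(x) = (x - 4)^2(x - 3)(x + 4)

The characteristic polynomial factors as (x - 4)^3(x - 3)(x + 4)^2. The minimal polynomial is ∏(x - λ)^{k_λ} where k_λ is the size of the largest Jordan block at λ.

For λ = -4: rank(A + 4I) = 4, and the largest Jordan block has size 1 (the smallest k with rank((A + 4I)^k) = rank((A + 4I)^(k+1))).
For λ = 3: rank(A - 3I) = 5, and the largest Jordan block has size 1 (the smallest k with rank((A - 3I)^k) = rank((A - 3I)^(k+1))).
For λ = 4: rank(A - 4I) = 4, and the largest Jordan block has size 2 (the smallest k with rank((A - 4I)^k) = rank((A - 4I)^(k+1))).

So m_A(x) = (x - 4)^2(x - 3)(x + 4).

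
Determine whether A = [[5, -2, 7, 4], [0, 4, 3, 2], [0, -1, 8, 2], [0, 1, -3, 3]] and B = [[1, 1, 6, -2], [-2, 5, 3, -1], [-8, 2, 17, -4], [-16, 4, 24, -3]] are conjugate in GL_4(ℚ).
Two matrices over a field are similar if and only if they have the same invariant factors.

Both A and B have characteristic polynomial (x - 5)^4 and minimal polynomial (x - 5)^3. Computing further, both have invariant factors x - 5, (x - 5)^3. Hence A and B are similar.

Yes.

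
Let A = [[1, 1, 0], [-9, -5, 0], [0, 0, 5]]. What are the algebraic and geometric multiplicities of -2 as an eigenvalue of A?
algebraic multiplicity 2, geometric multiplicity 1

The characteristic polynomial is (x - 5)(x + 2)^2, so the factor x + 2 appears with exponent 2: the algebraic multiplicity is 2.

rank(A + 2I) = 2, so the eigenspace has dimension 3 - 2 = 1: the geometric multiplicity is 1.

Since 1 < 2, A is not diagonalizable.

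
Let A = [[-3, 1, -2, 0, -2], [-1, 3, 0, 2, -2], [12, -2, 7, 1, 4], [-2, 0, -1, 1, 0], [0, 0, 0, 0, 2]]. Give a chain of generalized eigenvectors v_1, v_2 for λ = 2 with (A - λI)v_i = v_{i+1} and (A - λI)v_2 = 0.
We seek v_1 ∈ ker((A - 2I)^2) \ ker(A - 2I), then set v_{i+1} = (A - 2I) v_i.

One such chain is v_1 = [[0, 1, 0, 0, 0]]^T, v_2 = [[1, 1, -2, 0, 0]]^T. Check: (A - 2I) v_2 = [[0, 0, 0, 0, 0]]^T = 0.

v_1 = [[0, 1, 0, 0, 0]]^T, v_2 = [[1, 1, -2, 0, 0]]^T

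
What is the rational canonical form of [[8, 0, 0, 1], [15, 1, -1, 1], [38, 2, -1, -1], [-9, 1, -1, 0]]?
The invariant factors of A (the non-unit diagonal entries of the Smith normal form of xI - A over ℚ[x]) are (x^2 - 4x - 4)^2, each dividing the next. The characteristic polynomial is their product, (x^2 - 4x - 4)^2.

The rational canonical form is the block-diagonal matrix of companion matrices C(f_i):
R = [[0, 0, 0, -16], [1, 0, 0, -32], [0, 1, 0, -8], [0, 0, 1, 8]].

Note the characteristic polynomial does not split into linear factors over ℚ, so A has no Jordan form over ℚ; the rational canonical form exists over any field.

R = [[0, 0, 0, -16], [1, 0, 0, -32], [0, 1, 0, -8], [0, 0, 1, 8]]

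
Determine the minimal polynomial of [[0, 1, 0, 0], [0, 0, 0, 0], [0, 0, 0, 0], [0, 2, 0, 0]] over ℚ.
The characteristic polynomial factors as x^4. The minimal polynomial is ∏(x - λ)^{k_λ} where k_λ is the size of the largest Jordan block at λ.

For λ = 0: rank(A) = 1, and the largest Jordan block has size 2 (the smallest k with rank(A^k) = rank(A^(k+1))).

So m_A(x) = x^2.

m_A(x) = x^2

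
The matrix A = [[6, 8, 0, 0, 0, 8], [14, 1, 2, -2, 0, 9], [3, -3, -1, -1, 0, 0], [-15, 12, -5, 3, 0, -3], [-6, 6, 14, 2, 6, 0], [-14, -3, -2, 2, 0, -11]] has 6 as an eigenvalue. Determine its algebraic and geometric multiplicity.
algebraic multiplicity 2, geometric multiplicity 2

The characteristic polynomial is (x - 6)^2(x + 2)^4, so the factor x - 6 appears with exponent 2: the algebraic multiplicity is 2.

rank(A - 6I) = 4, so the eigenspace has dimension 6 - 4 = 2: the geometric multiplicity is 2.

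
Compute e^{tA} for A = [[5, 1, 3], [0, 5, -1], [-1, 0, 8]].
A has Jordan form J = [[6, 1, 0], [0, 6, 1], [0, 0, 6]] with A = PJP^{-1}, so e^{tA} = P e^{tJ} P^{-1}.

For a Jordan block J_k(λ), e^{tJ_k(λ)} = e^{λt} · (I + tN + t^2 N^2/2! + ... + t^{k-1} N^{k-1}/(k-1)!) where N is the nilpotent superdiagonal part.

Assembling the blocks and conjugating back gives the entries of e^{tA} as shown above.

e^{tA} = [[(-t^2 - t + 1)*e^{6*t}, t*(1 - t)*e^{6*t}, t*(t + 3)*e^{6*t}], [t^2*e^{6*t}/2, (t^2/2 - t + 1)*e^{6*t}, t*(-t - 2)*e^{6*t}/2], [t*(-t - 2)*e^{6*t}/2, -t^2*e^{6*t}/2, (t^2 + 4*t + 2)*e^{6*t}/2]]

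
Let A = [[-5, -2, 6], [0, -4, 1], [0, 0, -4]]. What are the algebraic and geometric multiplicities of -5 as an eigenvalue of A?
algebraic multiplicity 1, geometric multiplicity 1

The characteristic polynomial is (x + 4)^2(x + 5), so the factor x + 5 appears with exponent 1: the algebraic multiplicity is 1.

rank(A + 5I) = 2, so the eigenspace has dimension 3 - 2 = 1: the geometric multiplicity is 1.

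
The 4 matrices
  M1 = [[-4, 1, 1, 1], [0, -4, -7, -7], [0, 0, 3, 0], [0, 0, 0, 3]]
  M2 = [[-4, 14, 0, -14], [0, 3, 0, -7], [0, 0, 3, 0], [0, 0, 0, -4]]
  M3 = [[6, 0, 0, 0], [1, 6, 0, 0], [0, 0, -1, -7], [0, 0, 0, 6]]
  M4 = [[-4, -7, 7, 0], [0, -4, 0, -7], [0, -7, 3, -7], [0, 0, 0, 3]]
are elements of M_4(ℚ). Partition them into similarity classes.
3 classes: {M1}, {M2, M4}, {M3}

Characteristic polynomials: χ_{M1} = (x - 3)^2(x + 4)^2, χ_{M2} = (x - 3)^2(x + 4)^2, χ_{M3} = (x - 6)^3(x + 1), χ_{M4} = (x - 3)^2(x + 4)^2.

{M1}: invariant factors x - 3, (x - 3)(x + 4)^2.

{M2, M4}: invariant factors (x - 3)(x + 4), (x - 3)(x + 4).

{M3}: invariant factors x - 6, (x - 6)^2(x + 1).

Matrices are similar if and only if their invariant-factor lists agree; the partition into similarity classes is {M1}, {M2, M4}, {M3}.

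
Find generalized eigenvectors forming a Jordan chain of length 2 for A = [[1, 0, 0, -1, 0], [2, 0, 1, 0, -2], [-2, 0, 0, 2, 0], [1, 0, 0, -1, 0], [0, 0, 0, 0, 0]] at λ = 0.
We seek v_1 ∈ ker(A^2) \ ker(A), then set v_{i+1} = A v_i.

One such chain is v_1 = [[0, 0, 1, 0, 0]]^T, v_2 = [[0, 1, 0, 0, 0]]^T. Check: A v_2 = [[0, 0, 0, 0, 0]]^T = 0.

v_1 = [[0, 0, 1, 0, 0]]^T, v_2 = [[0, 1, 0, 0, 0]]^T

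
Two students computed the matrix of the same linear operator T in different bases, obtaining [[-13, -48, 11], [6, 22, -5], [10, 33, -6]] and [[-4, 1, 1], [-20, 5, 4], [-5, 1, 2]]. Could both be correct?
Both have characteristic polynomial (x - 1)^3, but the minimal polynomial of A is (x - 1)^3 while the minimal polynomial of B is (x - 1)^2. The minimal polynomial is a similarity invariant, so A and B are not similar.

No.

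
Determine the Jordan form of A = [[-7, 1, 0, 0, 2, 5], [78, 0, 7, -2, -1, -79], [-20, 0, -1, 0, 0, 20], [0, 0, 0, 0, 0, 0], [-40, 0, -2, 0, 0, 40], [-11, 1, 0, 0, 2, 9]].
The characteristic polynomial is det(xI - A) = x^2(x - 4)(x + 1)^3, so the eigenvalues are -1 (algebraic multiplicity 3), 0 (algebraic multiplicity 2), 4 (algebraic multiplicity 1).

For λ = -1: rank(A + I) = 5, rank((A + I)^2) = 4, rank((A + I)^3) = 3. The eigenspace has dimension 6 - 5 = 1, so there is 1 Jordan block; the rank sequence gives block sizes [3].

For λ = 0: rank(A) = 4. The eigenspace has dimension 6 - 4 = 2, so there are 2 Jordan blocks; the rank sequence gives block sizes [1, 1].

For λ = 4: algebraic multiplicity 1 gives one 1×1 block.

Assembling the blocks gives the Jordan form J above.

J = [[-1, 1, 0, 0, 0, 0], [0, -1, 1, 0, 0, 0], [0, 0, -1, 0, 0, 0], [0, 0, 0, 0, 0, 0], [0, 0, 0, 0, 0, 0], [0, 0, 0, 0, 0, 4]]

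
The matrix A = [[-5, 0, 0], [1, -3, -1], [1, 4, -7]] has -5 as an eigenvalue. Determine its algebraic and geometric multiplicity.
The characteristic polynomial is (x + 5)^3, so the factor x + 5 appears with exponent 3: the algebraic multiplicity is 3.

rank(A + 5I) = 2, so the eigenspace has dimension 3 - 2 = 1: the geometric multiplicity is 1.

Since 1 < 3, A is not diagonalizable.

algebraic multiplicity 3, geometric multiplicity 1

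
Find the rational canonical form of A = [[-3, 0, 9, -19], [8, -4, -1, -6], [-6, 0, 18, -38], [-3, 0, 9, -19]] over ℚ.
R = [[0, 0, 0, 0], [1, -4, 0, 0], [0, 0, 0, 0], [0, 0, 1, -4]]

The invariant factors of A (the non-unit diagonal entries of the Smith normal form of xI - A over ℚ[x]) are x(x + 4), x(x + 4), each dividing the next. The characteristic polynomial is their product, x^2(x + 4)^2.

The rational canonical form is the block-diagonal matrix of companion matrices C(f_i):
R = [[0, 0, 0, 0], [1, -4, 0, 0], [0, 0, 0, 0], [0, 0, 1, -4]].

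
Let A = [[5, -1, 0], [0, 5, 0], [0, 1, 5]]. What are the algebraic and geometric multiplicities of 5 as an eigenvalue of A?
algebraic multiplicity 3, geometric multiplicity 2

The characteristic polynomial is (x - 5)^3, so the factor x - 5 appears with exponent 3: the algebraic multiplicity is 3.

rank(A - 5I) = 1, so the eigenspace has dimension 3 - 1 = 2: the geometric multiplicity is 2.

Since 2 < 3, A is not diagonalizable.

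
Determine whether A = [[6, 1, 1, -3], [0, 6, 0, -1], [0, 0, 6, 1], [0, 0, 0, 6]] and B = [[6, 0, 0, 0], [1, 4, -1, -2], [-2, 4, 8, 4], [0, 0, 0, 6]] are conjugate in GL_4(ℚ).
Both have characteristic polynomial (x - 6)^4 and minimal polynomial (x - 6)^2. But rank(A - 6I) = 2 for A while rank(B - 6I) = 1 for B, so the number of Jordan blocks at λ = 6 differs. A and B are not similar.

No.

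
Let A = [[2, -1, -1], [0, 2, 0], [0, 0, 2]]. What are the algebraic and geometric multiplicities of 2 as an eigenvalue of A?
algebraic multiplicity 3, geometric multiplicity 2

The characteristic polynomial is (x - 2)^3, so the factor x - 2 appears with exponent 3: the algebraic multiplicity is 3.

rank(A - 2I) = 1, so the eigenspace has dimension 3 - 1 = 2: the geometric multiplicity is 2.

Since 2 < 3, A is not diagonalizable.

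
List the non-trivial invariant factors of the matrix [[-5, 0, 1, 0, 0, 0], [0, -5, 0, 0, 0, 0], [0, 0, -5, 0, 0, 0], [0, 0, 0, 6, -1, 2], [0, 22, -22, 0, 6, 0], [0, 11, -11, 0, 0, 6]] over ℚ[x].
The Jordan structure of A has elementary divisors (x + 5)^2, (x + 5), (x - 6)^2, (x - 6). Arranging the block sizes at each eigenvalue in decreasing order and taking row products gives the invariant factors.

Invariant factors (smallest first, each dividing the next): (x - 6)(x + 5), (x - 6)^2(x + 5)^2.

Check: the last factor (x - 6)^2(x + 5)^2 is the minimal polynomial, and the product (x - 6)^3(x + 5)^3 is the characteristic polynomial.

(x - 6)(x + 5), (x - 6)^2(x + 5)^2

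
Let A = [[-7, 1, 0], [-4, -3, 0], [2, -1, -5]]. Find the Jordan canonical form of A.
The characteristic polynomial is det(xI - A) = (x + 5)^3, so the eigenvalues are -5 (algebraic multiplicity 3).

For λ = -5: rank(A + 5I) = 1, rank((A + 5I)^2) = 0. The eigenspace has dimension 3 - 1 = 2, so there are 2 Jordan blocks; the rank sequence gives block sizes [2, 1].

Assembling the blocks gives the Jordan form J above.

J = [[-5, 1, 0], [0, -5, 0], [0, 0, -5]]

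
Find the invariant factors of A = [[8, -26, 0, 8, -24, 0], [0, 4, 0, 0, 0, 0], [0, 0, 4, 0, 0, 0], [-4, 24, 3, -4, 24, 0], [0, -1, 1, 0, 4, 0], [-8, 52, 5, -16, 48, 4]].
The Jordan structure of A has elementary divisors x, (x - 4)^2, (x - 4)^2, (x - 4). Arranging the block sizes at each eigenvalue in decreasing order and taking row products gives the invariant factors.

Invariant factors (smallest first, each dividing the next): x - 4, (x - 4)^2, x(x - 4)^2.

Check: the last factor x(x - 4)^2 is the minimal polynomial, and the product x(x - 4)^5 is the characteristic polynomial.

x - 4, (x - 4)^2, x(x - 4)^2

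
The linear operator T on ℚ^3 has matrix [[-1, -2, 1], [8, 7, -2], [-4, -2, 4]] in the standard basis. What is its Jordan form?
J = [[3, 0, 0], [0, 3, 0], [0, 0, 4]]

The characteristic polynomial is det(xI - A) = (x - 4)(x - 3)^2, so the eigenvalues are 3 (algebraic multiplicity 2), 4 (algebraic multiplicity 1).

For λ = 3: rank(A - 3I) = 1. The eigenspace has dimension 3 - 1 = 2, so there are 2 Jordan blocks; the rank sequence gives block sizes [1, 1].

For λ = 4: algebraic multiplicity 1 gives one 1×1 block.

Assembling the blocks gives the Jordan form J above.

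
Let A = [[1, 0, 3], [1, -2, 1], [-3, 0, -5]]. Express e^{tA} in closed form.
A has Jordan form J = [[-2, 1, 0], [0, -2, 0], [0, 0, -2]] with A = PJP^{-1}, so e^{tA} = P e^{tJ} P^{-1}.

For a Jordan block J_k(λ), e^{tJ_k(λ)} = e^{λt} · (I + tN + t^2 N^2/2! + ... + t^{k-1} N^{k-1}/(k-1)!) where N is the nilpotent superdiagonal part.

Assembling the blocks and conjugating back gives the entries of e^{tA} as shown above.

e^{tA} = [[(3*t + 1)*e^{-2*t}, 0, 3*t*e^{-2*t}], [t*e^{-2*t}, e^{-2*t}, t*e^{-2*t}], [-3*t*e^{-2*t}, 0, (1 - 3*t)*e^{-2*t}]]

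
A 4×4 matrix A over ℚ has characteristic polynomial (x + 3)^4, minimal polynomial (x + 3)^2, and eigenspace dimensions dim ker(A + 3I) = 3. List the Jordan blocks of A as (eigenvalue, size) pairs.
λ = -3: algebraic multiplicity 4 (exponent in χ_A), largest block size 2 (exponent in m_A), 3 blocks (geometric multiplicity). These force block sizes [2, 1, 1].

Jordan blocks: (-3, 2), (-3, 1), (-3, 1)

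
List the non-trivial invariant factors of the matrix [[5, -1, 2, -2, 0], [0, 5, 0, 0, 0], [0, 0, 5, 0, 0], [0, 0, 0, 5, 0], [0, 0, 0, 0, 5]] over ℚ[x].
x - 5, x - 5, x - 5, (x - 5)^2

The Jordan structure of A has elementary divisors (x - 5)^2, (x - 5), (x - 5), (x - 5). Arranging the block sizes at each eigenvalue in decreasing order and taking row products gives the invariant factors.

Invariant factors (smallest first, each dividing the next): x - 5, x - 5, x - 5, (x - 5)^2.

Check: the last factor (x - 5)^2 is the minimal polynomial, and the product (x - 5)^5 is the characteristic polynomial.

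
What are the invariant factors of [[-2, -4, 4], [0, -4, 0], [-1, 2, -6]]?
x + 4, (x + 4)^2

The Jordan structure of A has elementary divisors (x + 4)^2, (x + 4). Arranging the block sizes at each eigenvalue in decreasing order and taking row products gives the invariant factors.

Invariant factors (smallest first, each dividing the next): x + 4, (x + 4)^2.

Check: the last factor (x + 4)^2 is the minimal polynomial, and the product (x + 4)^3 is the characteristic polynomial.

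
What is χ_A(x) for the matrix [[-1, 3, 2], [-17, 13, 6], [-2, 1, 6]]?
χ_A(x) = (x - 6)^3

xI - A = [[x + 1, -3, -2], [17, x - 13, -6], [2, -1, x - 6]].

Expanding det(xI - A) along the first row:
det(xI - A) = + (x + 1)·det([[x - 13, -6], [-1, x - 6]]) - (-3)·det([[17, -6], [2, x - 6]]) + (-2)·det([[17, x - 13], [2, -1]]).

Evaluating gives χ_A(x) = x^3 - 18x^2 + 108x - 216 = (x - 6)^3.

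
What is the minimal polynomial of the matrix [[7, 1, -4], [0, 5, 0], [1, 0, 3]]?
The characteristic polynomial factors as (x - 5)^3. The minimal polynomial is ∏(x - λ)^{k_λ} where k_λ is the size of the largest Jordan block at λ.

For λ = 5: rank(A - 5I) = 2, and the largest Jordan block has size 3 (the smallest k with rank((A - 5I)^k) = rank((A - 5I)^(k+1))).

So m_A(x) = (x - 5)^3.

m_A(x) = (x - 5)^3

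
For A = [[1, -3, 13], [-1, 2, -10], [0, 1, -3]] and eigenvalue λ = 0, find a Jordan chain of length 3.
We seek v_1 ∈ ker(A^3) \ ker(A^2), then set v_{i+1} = A v_i.

One such chain is v_1 = [[0, 1, 0]]^T, v_2 = [[-3, 2, 1]]^T, v_3 = [[4, -3, -1]]^T. Check: A v_3 = [[0, 0, 0]]^T = 0.

v_1 = [[0, 1, 0]]^T, v_2 = [[-3, 2, 1]]^T, v_3 = [[4, -3, -1]]^T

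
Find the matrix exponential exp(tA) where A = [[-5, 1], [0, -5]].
e^{tA} = [[e^{-5*t}, t*e^{-5*t}], [0, e^{-5*t}]]

A has Jordan form J = [[-5, 1], [0, -5]] with A = PJP^{-1}, so e^{tA} = P e^{tJ} P^{-1}.

For a Jordan block J_k(λ), e^{tJ_k(λ)} = e^{λt} · (I + tN + t^2 N^2/2! + ... + t^{k-1} N^{k-1}/(k-1)!) where N is the nilpotent superdiagonal part.

Assembling the blocks and conjugating back gives the entries of e^{tA} as shown above.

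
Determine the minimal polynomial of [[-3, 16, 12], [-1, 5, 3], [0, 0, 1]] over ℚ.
m_A(x) = (x - 1)^2

The characteristic polynomial factors as (x - 1)^3. The minimal polynomial is ∏(x - λ)^{k_λ} where k_λ is the size of the largest Jordan block at λ.

For λ = 1: rank(A - I) = 1, and the largest Jordan block has size 2 (the smallest k with rank((A - I)^k) = rank((A - I)^(k+1))).

So m_A(x) = (x - 1)^2.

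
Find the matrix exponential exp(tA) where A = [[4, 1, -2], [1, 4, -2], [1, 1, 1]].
A has Jordan form J = [[3, 1, 0], [0, 3, 0], [0, 0, 3]] with A = PJP^{-1}, so e^{tA} = P e^{tJ} P^{-1}.

For a Jordan block J_k(λ), e^{tJ_k(λ)} = e^{λt} · (I + tN + t^2 N^2/2! + ... + t^{k-1} N^{k-1}/(k-1)!) where N is the nilpotent superdiagonal part.

Assembling the blocks and conjugating back gives the entries of e^{tA} as shown above.

e^{tA} = [[(t + 1)*e^{3*t}, t*e^{3*t}, -2*t*e^{3*t}], [t*e^{3*t}, (t + 1)*e^{3*t}, -2*t*e^{3*t}], [t*e^{3*t}, t*e^{3*t}, (1 - 2*t)*e^{3*t}]]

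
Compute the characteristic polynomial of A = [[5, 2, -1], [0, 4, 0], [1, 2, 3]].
xI - A = [[x - 5, -2, 1], [0, x - 4, 0], [-1, -2, x - 3]].

Expanding det(xI - A) along the first row:
det(xI - A) = + (x - 5)·det([[x - 4, 0], [-2, x - 3]]) - (-2)·det([[0, 0], [-1, x - 3]]) + (1)·det([[0, x - 4], [-1, -2]]).

Evaluating gives χ_A(x) = x^3 - 12x^2 + 48x - 64 = (x - 4)^3.

χ_A(x) = (x - 4)^3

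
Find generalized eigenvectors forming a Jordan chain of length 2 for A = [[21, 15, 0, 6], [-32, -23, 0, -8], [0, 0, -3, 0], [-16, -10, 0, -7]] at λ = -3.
We seek v_1 ∈ ker((A + 3I)^2) \ ker(A + 3I), then set v_{i+1} = (A + 3I) v_i.

One such chain is v_1 = [[2, -3, 2, 0]]^T, v_2 = [[3, -4, 0, -2]]^T. Check: (A + 3I) v_2 = [[0, 0, 0, 0]]^T = 0.

v_1 = [[2, -3, 2, 0]]^T, v_2 = [[3, -4, 0, -2]]^T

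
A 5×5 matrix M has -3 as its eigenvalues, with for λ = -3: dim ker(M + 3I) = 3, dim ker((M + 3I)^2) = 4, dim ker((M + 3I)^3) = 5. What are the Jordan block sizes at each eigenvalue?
Jordan blocks: (-3, 3), (-3, 1), (-3, 1)

λ = -3: successive nullity increments [3, 1, 1] count blocks of size ≥ k; block sizes are [3, 1, 1].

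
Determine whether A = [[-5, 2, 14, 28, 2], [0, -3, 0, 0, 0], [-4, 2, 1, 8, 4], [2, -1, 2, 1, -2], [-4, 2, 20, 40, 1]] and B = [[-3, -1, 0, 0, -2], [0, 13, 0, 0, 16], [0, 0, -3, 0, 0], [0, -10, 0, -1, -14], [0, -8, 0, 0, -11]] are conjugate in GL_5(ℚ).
Yes.

Two matrices over a field are similar if and only if they have the same invariant factors.

Both A and B have characteristic polynomial (x - 5)(x + 1)(x + 3)^3 and minimal polynomial (x - 5)(x + 1)(x + 3)^2. Computing further, both have invariant factors x + 3, (x - 5)(x + 1)(x + 3)^2. Hence A and B are similar.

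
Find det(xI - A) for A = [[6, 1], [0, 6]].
χ_A(x) = (x - 6)^2

xI - A = [[x - 6, -1], [0, x - 6]].

Expanding det(xI - A) along the first row:
det(xI - A) = + (x - 6)·det([[x - 6]]) - (-1)·det([[0]]).

Evaluating gives χ_A(x) = x^2 - 12x + 36 = (x - 6)^2.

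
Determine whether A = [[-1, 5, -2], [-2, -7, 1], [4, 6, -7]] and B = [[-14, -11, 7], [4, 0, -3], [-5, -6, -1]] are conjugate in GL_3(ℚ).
Yes.

Two matrices over a field are similar if and only if they have the same invariant factors.

Both A and B have characteristic polynomial (x + 5)^3 and minimal polynomial (x + 5)^3. Computing further, both have invariant factors (x + 5)^3. Hence A and B are similar.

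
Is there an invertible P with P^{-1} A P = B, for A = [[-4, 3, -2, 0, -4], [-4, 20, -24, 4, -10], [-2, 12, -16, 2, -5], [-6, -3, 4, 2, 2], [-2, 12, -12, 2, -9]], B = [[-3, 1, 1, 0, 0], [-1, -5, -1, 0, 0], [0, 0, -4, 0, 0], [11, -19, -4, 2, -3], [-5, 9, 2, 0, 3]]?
Two matrices over a field are similar if and only if they have the same invariant factors.

Both A and B have characteristic polynomial (x - 3)(x - 2)(x + 4)^3 and minimal polynomial (x - 3)(x - 2)(x + 4)^2. Computing further, both have invariant factors x + 4, (x - 3)(x - 2)(x + 4)^2. Hence A and B are similar.

Yes.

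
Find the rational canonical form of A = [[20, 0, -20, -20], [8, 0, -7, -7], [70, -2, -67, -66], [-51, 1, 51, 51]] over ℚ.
The invariant factors of A (the non-unit diagonal entries of the Smith normal form of xI - A over ℚ[x]) are (x - 4)(x^3 + 2x - 5), each dividing the next. The characteristic polynomial is their product, (x - 4)(x^3 + 2x - 5).

The rational canonical form is the block-diagonal matrix of companion matrices C(f_i):
R = [[0, 0, 0, -20], [1, 0, 0, 13], [0, 1, 0, -2], [0, 0, 1, 4]].

Note the characteristic polynomial does not split into linear factors over ℚ, so A has no Jordan form over ℚ; the rational canonical form exists over any field.

R = [[0, 0, 0, -20], [1, 0, 0, 13], [0, 1, 0, -2], [0, 0, 1, 4]]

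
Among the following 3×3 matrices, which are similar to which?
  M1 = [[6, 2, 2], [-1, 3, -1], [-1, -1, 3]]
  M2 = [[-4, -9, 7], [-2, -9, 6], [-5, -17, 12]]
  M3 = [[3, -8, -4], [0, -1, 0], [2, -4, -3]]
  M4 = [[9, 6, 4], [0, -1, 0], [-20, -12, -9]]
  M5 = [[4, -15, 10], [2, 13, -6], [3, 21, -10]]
4 classes: {M1}, {M2}, {M3, M4}, {M5}

Characteristic polynomials: χ_{M1} = (x - 4)^3, χ_{M2} = (x - 1)(x + 1)^2, χ_{M3} = (x - 1)(x + 1)^2, χ_{M4} = (x - 1)(x + 1)^2, χ_{M5} = (x - 4)^2(x + 1).

{M1}: invariant factors x - 4, (x - 4)^2.

{M2}: invariant factors (x - 1)(x + 1)^2.

{M3, M4}: invariant factors x + 1, (x - 1)(x + 1).

{M5}: invariant factors (x - 4)^2(x + 1).

Matrices are similar if and only if their invariant-factor lists agree; the partition into similarity classes is {M1}, {M2}, {M3, M4}, {M5}.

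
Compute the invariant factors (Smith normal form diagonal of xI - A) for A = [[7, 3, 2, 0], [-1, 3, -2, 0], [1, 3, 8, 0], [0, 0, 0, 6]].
The Jordan structure of A has elementary divisors (x - 6)^2, (x - 6), (x - 6). Arranging the block sizes at each eigenvalue in decreasing order and taking row products gives the invariant factors.

Invariant factors (smallest first, each dividing the next): x - 6, x - 6, (x - 6)^2.

Check: the last factor (x - 6)^2 is the minimal polynomial, and the product (x - 6)^4 is the characteristic polynomial.

x - 6, x - 6, (x - 6)^2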